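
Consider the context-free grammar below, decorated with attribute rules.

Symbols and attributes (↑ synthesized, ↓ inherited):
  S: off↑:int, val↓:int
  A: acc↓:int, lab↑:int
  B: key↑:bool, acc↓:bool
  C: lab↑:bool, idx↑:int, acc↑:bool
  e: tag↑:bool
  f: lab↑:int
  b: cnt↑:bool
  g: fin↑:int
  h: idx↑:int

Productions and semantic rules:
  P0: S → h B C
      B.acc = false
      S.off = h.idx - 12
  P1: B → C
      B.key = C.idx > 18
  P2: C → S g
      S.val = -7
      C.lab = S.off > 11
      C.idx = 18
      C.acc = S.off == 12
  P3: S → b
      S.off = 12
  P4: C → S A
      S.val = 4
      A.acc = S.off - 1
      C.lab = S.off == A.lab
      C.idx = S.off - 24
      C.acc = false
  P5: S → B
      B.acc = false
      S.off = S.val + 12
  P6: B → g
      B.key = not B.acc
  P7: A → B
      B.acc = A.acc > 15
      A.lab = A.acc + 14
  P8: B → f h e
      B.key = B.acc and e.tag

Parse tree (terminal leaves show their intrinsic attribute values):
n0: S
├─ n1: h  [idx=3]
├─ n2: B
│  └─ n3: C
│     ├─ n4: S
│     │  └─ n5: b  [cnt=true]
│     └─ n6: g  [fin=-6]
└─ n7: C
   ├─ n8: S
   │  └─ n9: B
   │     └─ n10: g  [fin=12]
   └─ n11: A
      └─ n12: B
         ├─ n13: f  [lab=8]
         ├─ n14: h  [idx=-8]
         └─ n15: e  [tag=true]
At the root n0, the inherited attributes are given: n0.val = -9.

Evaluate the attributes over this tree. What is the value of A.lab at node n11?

29

1. n0.val = -9  [given at root]
2. n1.idx = 3  [terminal]
3. n2.acc = false  [false]
4. n4.val = -7  [-7]
5. n5.cnt = true  [terminal]
6. n4.off = 12  [12]
7. n6.fin = -6  [terminal]
8. n3.lab = true  [S.off > 11]
9. n3.idx = 18  [18]
10. n3.acc = true  [S.off == 12]
11. n2.key = false  [C.idx > 18]
12. n8.val = 4  [4]
13. n9.acc = false  [false]
14. n10.fin = 12  [terminal]
15. n9.key = true  [not B.acc]
16. n8.off = 16  [S.val + 12]
17. n11.acc = 15  [S.off - 1]
18. n12.acc = false  [A.acc > 15]
19. n13.lab = 8  [terminal]
20. n14.idx = -8  [terminal]
21. n15.tag = true  [terminal]
22. n12.key = false  [B.acc and e.tag]
23. n11.lab = 29  [A.acc + 14]
24. n7.lab = false  [S.off == A.lab]
25. n7.idx = -8  [S.off - 24]
26. n7.acc = false  [false]
27. n0.off = -9  [h.idx - 12]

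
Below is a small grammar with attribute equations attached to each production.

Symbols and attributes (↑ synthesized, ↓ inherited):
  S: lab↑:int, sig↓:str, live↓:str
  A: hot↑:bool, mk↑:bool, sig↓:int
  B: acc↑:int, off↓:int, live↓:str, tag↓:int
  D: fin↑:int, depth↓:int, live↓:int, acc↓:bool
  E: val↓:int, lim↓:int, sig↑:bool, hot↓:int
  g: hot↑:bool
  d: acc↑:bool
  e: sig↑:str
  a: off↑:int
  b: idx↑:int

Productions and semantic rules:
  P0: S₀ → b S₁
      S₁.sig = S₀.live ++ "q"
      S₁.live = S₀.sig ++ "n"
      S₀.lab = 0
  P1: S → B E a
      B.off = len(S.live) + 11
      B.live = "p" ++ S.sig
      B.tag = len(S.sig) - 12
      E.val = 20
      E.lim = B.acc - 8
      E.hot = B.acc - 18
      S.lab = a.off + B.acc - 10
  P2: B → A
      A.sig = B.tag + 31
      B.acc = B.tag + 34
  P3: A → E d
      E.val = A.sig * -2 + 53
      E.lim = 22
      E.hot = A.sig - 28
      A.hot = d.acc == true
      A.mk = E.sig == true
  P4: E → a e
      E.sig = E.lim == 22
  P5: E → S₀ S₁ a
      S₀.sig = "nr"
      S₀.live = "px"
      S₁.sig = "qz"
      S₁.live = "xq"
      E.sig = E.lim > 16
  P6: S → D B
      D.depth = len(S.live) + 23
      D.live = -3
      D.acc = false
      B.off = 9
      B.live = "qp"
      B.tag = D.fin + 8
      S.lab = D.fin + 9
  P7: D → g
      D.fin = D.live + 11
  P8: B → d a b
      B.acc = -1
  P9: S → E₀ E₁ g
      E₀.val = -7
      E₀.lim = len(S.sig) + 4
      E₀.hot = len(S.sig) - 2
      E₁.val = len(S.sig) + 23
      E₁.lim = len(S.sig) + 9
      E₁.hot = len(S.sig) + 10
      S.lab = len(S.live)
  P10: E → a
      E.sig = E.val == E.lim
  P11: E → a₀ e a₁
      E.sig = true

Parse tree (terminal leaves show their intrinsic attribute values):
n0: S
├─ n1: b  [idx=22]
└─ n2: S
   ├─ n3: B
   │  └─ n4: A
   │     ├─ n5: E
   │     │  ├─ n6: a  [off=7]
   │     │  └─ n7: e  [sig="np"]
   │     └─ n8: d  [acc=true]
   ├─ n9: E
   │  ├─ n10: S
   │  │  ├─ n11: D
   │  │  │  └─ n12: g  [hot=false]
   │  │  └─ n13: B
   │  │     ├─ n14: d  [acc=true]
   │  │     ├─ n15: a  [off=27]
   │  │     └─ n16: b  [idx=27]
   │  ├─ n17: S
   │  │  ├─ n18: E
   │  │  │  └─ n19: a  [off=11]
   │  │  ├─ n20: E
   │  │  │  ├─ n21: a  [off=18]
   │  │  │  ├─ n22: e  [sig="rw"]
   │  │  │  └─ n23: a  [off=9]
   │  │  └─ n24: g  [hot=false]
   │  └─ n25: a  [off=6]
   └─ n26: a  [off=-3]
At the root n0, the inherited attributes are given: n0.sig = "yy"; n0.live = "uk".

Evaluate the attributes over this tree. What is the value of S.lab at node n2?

1. n0.sig = "yy"  [given at root]
2. n0.live = "uk"  [given at root]
3. n1.idx = 22  [terminal]
4. n2.sig = "ukq"  [S₀.live ++ "q"]
5. n2.live = "yyn"  [S₀.sig ++ "n"]
6. n3.off = 14  [len(S.live) + 11]
7. n3.live = "pukq"  ["p" ++ S.sig]
8. n3.tag = -9  [len(S.sig) - 12]
9. n4.sig = 22  [B.tag + 31]
10. n5.val = 9  [A.sig * -2 + 53]
11. n5.lim = 22  [22]
12. n5.hot = -6  [A.sig - 28]
13. n6.off = 7  [terminal]
14. n7.sig = "np"  [terminal]
15. n5.sig = true  [E.lim == 22]
16. n8.acc = true  [terminal]
17. n4.hot = true  [d.acc == true]
18. n4.mk = true  [E.sig == true]
19. n3.acc = 25  [B.tag + 34]
20. n9.val = 20  [20]
21. n9.lim = 17  [B.acc - 8]
22. n9.hot = 7  [B.acc - 18]
23. n10.sig = "nr"  ["nr"]
24. n10.live = "px"  ["px"]
25. n11.depth = 25  [len(S.live) + 23]
26. n11.live = -3  [-3]
27. n11.acc = false  [false]
28. n12.hot = false  [terminal]
29. n11.fin = 8  [D.live + 11]
30. n13.off = 9  [9]
31. n13.live = "qp"  ["qp"]
32. n13.tag = 16  [D.fin + 8]
33. n14.acc = true  [terminal]
34. n15.off = 27  [terminal]
35. n16.idx = 27  [terminal]
36. n13.acc = -1  [-1]
37. n10.lab = 17  [D.fin + 9]
38. n17.sig = "qz"  ["qz"]
39. n17.live = "xq"  ["xq"]
40. n18.val = -7  [-7]
41. n18.lim = 6  [len(S.sig) + 4]
42. n18.hot = 0  [len(S.sig) - 2]
43. n19.off = 11  [terminal]
44. n18.sig = false  [E.val == E.lim]
45. n20.val = 25  [len(S.sig) + 23]
46. n20.lim = 11  [len(S.sig) + 9]
47. n20.hot = 12  [len(S.sig) + 10]
48. n21.off = 18  [terminal]
49. n22.sig = "rw"  [terminal]
50. n23.off = 9  [terminal]
51. n20.sig = true  [true]
52. n24.hot = false  [terminal]
53. n17.lab = 2  [len(S.live)]
54. n25.off = 6  [terminal]
55. n9.sig = true  [E.lim > 16]
56. n26.off = -3  [terminal]
57. n2.lab = 12  [a.off + B.acc - 10]
58. n0.lab = 0  [0]

12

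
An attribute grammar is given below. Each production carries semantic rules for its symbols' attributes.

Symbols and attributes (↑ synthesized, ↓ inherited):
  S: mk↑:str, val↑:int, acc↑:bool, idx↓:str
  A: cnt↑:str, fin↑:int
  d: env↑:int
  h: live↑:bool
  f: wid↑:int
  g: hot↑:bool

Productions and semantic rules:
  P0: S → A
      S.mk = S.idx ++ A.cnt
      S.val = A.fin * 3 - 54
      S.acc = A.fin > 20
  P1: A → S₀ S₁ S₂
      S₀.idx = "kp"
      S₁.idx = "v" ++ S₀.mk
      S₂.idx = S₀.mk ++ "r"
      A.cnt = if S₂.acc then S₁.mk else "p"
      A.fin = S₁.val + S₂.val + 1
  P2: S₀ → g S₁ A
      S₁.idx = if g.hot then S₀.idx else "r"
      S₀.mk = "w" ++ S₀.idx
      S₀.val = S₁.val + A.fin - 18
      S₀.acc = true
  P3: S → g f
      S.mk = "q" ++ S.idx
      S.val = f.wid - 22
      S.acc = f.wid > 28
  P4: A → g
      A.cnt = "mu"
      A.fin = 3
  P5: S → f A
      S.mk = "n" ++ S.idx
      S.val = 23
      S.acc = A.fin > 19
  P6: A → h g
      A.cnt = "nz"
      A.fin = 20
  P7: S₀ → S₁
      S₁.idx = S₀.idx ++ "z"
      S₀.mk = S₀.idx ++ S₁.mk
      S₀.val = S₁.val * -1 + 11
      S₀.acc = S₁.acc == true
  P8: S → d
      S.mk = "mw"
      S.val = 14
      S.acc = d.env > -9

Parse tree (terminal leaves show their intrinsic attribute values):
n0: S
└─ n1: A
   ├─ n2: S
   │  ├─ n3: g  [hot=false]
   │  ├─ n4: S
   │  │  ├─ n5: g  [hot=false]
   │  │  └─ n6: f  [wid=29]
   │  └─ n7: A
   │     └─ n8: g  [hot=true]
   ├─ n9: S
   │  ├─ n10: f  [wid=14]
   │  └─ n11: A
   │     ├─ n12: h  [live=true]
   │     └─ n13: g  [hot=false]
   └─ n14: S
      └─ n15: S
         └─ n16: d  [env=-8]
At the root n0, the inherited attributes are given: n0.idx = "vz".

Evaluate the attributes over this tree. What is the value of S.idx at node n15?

"wkprz"

1. n0.idx = "vz"  [given at root]
2. n2.idx = "kp"  ["kp"]
3. n3.hot = false  [terminal]
4. n4.idx = "r"  [if g.hot then S₀.idx else "r"]
5. n5.hot = false  [terminal]
6. n6.wid = 29  [terminal]
7. n4.mk = "qr"  ["q" ++ S.idx]
8. n4.val = 7  [f.wid - 22]
9. n4.acc = true  [f.wid > 28]
10. n8.hot = true  [terminal]
11. n7.cnt = "mu"  ["mu"]
12. n7.fin = 3  [3]
13. n2.mk = "wkp"  ["w" ++ S₀.idx]
14. n2.val = -8  [S₁.val + A.fin - 18]
15. n2.acc = true  [true]
16. n9.idx = "vwkp"  ["v" ++ S₀.mk]
17. n10.wid = 14  [terminal]
18. n12.live = true  [terminal]
19. n13.hot = false  [terminal]
20. n11.cnt = "nz"  ["nz"]
21. n11.fin = 20  [20]
22. n9.mk = "nvwkp"  ["n" ++ S.idx]
23. n9.val = 23  [23]
24. n9.acc = true  [A.fin > 19]
25. n14.idx = "wkpr"  [S₀.mk ++ "r"]
26. n15.idx = "wkprz"  [S₀.idx ++ "z"]
27. n16.env = -8  [terminal]
28. n15.mk = "mw"  ["mw"]
29. n15.val = 14  [14]
30. n15.acc = true  [d.env > -9]
31. n14.mk = "wkprmw"  [S₀.idx ++ S₁.mk]
32. n14.val = -3  [S₁.val * -1 + 11]
33. n14.acc = true  [S₁.acc == true]
34. n1.cnt = "nvwkp"  [if S₂.acc then S₁.mk else "p"]
35. n1.fin = 21  [S₁.val + S₂.val + 1]
36. n0.mk = "vznvwkp"  [S.idx ++ A.cnt]
37. n0.val = 9  [A.fin * 3 - 54]
38. n0.acc = true  [A.fin > 20]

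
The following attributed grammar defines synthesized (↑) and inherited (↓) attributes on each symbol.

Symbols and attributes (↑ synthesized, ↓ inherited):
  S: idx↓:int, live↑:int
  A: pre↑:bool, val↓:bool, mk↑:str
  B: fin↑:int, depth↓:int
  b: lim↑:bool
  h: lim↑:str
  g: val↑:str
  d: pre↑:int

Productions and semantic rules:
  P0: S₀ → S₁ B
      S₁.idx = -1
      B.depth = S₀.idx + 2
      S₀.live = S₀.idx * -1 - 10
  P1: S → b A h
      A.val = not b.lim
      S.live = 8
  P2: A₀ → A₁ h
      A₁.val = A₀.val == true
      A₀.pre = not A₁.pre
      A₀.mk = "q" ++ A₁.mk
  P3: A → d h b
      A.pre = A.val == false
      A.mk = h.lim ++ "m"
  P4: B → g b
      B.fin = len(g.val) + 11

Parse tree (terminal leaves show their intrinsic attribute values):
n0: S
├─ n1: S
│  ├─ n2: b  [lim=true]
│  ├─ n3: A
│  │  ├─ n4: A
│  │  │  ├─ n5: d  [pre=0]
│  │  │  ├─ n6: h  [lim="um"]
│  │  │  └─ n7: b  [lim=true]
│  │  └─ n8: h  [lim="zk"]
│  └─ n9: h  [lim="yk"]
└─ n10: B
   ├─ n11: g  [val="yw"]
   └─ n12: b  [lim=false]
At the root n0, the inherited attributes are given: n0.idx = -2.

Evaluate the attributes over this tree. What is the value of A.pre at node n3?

1. n0.idx = -2  [given at root]
2. n1.idx = -1  [-1]
3. n2.lim = true  [terminal]
4. n3.val = false  [not b.lim]
5. n4.val = false  [A₀.val == true]
6. n5.pre = 0  [terminal]
7. n6.lim = "um"  [terminal]
8. n7.lim = true  [terminal]
9. n4.pre = true  [A.val == false]
10. n4.mk = "umm"  [h.lim ++ "m"]
11. n8.lim = "zk"  [terminal]
12. n3.pre = false  [not A₁.pre]
13. n3.mk = "qumm"  ["q" ++ A₁.mk]
14. n9.lim = "yk"  [terminal]
15. n1.live = 8  [8]
16. n10.depth = 0  [S₀.idx + 2]
17. n11.val = "yw"  [terminal]
18. n12.lim = false  [terminal]
19. n10.fin = 13  [len(g.val) + 11]
20. n0.live = -8  [S₀.idx * -1 - 10]

false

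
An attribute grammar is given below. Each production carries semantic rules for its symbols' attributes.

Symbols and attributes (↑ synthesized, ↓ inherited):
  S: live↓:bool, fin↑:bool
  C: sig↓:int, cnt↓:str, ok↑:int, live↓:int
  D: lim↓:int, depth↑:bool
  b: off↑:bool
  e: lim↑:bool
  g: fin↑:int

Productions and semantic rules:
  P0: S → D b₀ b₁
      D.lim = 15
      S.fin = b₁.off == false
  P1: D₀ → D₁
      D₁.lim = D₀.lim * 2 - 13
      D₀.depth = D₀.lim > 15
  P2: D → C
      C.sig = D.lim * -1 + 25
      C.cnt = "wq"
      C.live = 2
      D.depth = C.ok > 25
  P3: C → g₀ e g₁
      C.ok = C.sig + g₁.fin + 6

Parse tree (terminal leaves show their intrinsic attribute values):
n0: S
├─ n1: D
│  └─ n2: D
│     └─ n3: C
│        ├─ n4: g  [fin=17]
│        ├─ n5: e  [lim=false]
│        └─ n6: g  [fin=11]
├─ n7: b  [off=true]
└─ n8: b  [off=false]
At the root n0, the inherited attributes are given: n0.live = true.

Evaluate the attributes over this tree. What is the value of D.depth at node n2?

1. n0.live = true  [given at root]
2. n1.lim = 15  [15]
3. n2.lim = 17  [D₀.lim * 2 - 13]
4. n3.sig = 8  [D.lim * -1 + 25]
5. n3.cnt = "wq"  ["wq"]
6. n3.live = 2  [2]
7. n4.fin = 17  [terminal]
8. n5.lim = false  [terminal]
9. n6.fin = 11  [terminal]
10. n3.ok = 25  [C.sig + g₁.fin + 6]
11. n2.depth = false  [C.ok > 25]
12. n1.depth = false  [D₀.lim > 15]
13. n7.off = true  [terminal]
14. n8.off = false  [terminal]
15. n0.fin = true  [b₁.off == false]

false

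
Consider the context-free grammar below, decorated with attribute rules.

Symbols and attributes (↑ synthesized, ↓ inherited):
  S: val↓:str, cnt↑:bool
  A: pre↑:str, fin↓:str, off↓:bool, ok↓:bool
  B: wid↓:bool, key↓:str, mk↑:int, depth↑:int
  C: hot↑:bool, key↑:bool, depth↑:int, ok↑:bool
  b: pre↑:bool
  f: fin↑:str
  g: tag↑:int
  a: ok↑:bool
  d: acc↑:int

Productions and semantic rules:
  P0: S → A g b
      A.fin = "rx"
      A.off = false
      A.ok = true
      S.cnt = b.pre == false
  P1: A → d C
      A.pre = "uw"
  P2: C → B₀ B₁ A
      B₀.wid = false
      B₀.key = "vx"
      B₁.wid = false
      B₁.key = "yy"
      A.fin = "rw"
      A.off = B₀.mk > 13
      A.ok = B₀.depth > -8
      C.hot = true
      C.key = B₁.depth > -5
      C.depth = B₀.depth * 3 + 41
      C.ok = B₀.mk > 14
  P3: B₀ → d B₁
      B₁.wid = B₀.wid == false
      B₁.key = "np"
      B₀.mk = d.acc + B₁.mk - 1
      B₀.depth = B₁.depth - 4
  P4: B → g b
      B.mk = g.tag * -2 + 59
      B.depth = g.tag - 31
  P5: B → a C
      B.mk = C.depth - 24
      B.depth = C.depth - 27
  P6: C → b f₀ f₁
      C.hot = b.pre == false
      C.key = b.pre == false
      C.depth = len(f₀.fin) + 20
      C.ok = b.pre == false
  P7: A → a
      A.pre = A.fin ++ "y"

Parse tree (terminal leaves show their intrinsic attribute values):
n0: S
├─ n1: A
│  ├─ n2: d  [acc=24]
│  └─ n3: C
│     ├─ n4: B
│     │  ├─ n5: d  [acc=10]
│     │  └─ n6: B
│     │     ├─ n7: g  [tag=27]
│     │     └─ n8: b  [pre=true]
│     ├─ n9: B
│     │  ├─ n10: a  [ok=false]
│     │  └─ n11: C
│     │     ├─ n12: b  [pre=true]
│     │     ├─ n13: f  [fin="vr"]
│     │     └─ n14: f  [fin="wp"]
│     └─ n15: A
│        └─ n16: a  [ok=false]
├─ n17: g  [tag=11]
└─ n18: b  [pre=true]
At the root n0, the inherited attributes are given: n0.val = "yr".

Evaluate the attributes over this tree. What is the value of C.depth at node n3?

1. n0.val = "yr"  [given at root]
2. n1.fin = "rx"  ["rx"]
3. n1.off = false  [false]
4. n1.ok = true  [true]
5. n2.acc = 24  [terminal]
6. n4.wid = false  [false]
7. n4.key = "vx"  ["vx"]
8. n5.acc = 10  [terminal]
9. n6.wid = true  [B₀.wid == false]
10. n6.key = "np"  ["np"]
11. n7.tag = 27  [terminal]
12. n8.pre = true  [terminal]
13. n6.mk = 5  [g.tag * -2 + 59]
14. n6.depth = -4  [g.tag - 31]
15. n4.mk = 14  [d.acc + B₁.mk - 1]
16. n4.depth = -8  [B₁.depth - 4]
17. n9.wid = false  [false]
18. n9.key = "yy"  ["yy"]
19. n10.ok = false  [terminal]
20. n12.pre = true  [terminal]
21. n13.fin = "vr"  [terminal]
22. n14.fin = "wp"  [terminal]
23. n11.hot = false  [b.pre == false]
24. n11.key = false  [b.pre == false]
25. n11.depth = 22  [len(f₀.fin) + 20]
26. n11.ok = false  [b.pre == false]
27. n9.mk = -2  [C.depth - 24]
28. n9.depth = -5  [C.depth - 27]
29. n15.fin = "rw"  ["rw"]
30. n15.off = true  [B₀.mk > 13]
31. n15.ok = false  [B₀.depth > -8]
32. n16.ok = false  [terminal]
33. n15.pre = "rwy"  [A.fin ++ "y"]
34. n3.hot = true  [true]
35. n3.key = false  [B₁.depth > -5]
36. n3.depth = 17  [B₀.depth * 3 + 41]
37. n3.ok = false  [B₀.mk > 14]
38. n1.pre = "uw"  ["uw"]
39. n17.tag = 11  [terminal]
40. n18.pre = true  [terminal]
41. n0.cnt = false  [b.pre == false]

17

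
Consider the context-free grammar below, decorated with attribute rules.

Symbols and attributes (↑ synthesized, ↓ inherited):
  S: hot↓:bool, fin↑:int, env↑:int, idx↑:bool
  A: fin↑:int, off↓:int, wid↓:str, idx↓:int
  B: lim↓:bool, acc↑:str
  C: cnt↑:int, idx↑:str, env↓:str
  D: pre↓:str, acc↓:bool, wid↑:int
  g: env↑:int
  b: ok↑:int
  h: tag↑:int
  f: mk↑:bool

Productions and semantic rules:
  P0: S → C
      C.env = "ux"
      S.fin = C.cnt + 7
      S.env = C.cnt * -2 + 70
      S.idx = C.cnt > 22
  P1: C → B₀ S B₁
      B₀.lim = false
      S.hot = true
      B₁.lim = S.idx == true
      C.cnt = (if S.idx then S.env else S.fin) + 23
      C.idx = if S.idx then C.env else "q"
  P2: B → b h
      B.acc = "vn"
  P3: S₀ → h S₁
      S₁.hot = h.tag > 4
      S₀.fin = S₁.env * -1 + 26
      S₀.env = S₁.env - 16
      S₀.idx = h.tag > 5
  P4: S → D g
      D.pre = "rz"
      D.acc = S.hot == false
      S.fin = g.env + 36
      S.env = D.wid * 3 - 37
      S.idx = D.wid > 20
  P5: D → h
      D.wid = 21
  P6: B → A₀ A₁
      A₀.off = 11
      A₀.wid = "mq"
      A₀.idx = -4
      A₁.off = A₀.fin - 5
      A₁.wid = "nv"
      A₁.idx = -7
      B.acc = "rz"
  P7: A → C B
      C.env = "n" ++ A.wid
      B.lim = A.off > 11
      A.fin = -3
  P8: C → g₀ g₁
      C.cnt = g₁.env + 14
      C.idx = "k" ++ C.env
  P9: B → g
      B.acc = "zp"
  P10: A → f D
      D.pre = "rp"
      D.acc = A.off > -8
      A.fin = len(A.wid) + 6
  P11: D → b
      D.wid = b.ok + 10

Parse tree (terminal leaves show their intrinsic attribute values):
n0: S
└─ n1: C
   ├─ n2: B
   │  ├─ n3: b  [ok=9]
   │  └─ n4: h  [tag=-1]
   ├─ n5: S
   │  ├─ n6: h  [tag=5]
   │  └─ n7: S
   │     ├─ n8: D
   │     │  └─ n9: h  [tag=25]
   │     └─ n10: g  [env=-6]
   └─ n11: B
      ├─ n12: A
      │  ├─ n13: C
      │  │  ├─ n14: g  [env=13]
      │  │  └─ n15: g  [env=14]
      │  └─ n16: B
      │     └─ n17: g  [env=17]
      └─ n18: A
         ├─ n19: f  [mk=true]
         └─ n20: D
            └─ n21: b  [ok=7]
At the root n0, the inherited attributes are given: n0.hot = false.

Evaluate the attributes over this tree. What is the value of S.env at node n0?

1. n0.hot = false  [given at root]
2. n1.env = "ux"  ["ux"]
3. n2.lim = false  [false]
4. n3.ok = 9  [terminal]
5. n4.tag = -1  [terminal]
6. n2.acc = "vn"  ["vn"]
7. n5.hot = true  [true]
8. n6.tag = 5  [terminal]
9. n7.hot = true  [h.tag > 4]
10. n8.pre = "rz"  ["rz"]
11. n8.acc = false  [S.hot == false]
12. n9.tag = 25  [terminal]
13. n8.wid = 21  [21]
14. n10.env = -6  [terminal]
15. n7.fin = 30  [g.env + 36]
16. n7.env = 26  [D.wid * 3 - 37]
17. n7.idx = true  [D.wid > 20]
18. n5.fin = 0  [S₁.env * -1 + 26]
19. n5.env = 10  [S₁.env - 16]
20. n5.idx = false  [h.tag > 5]
21. n11.lim = false  [S.idx == true]
22. n12.off = 11  [11]
23. n12.wid = "mq"  ["mq"]
24. n12.idx = -4  [-4]
25. n13.env = "nmq"  ["n" ++ A.wid]
26. n14.env = 13  [terminal]
27. n15.env = 14  [terminal]
28. n13.cnt = 28  [g₁.env + 14]
29. n13.idx = "knmq"  ["k" ++ C.env]
30. n16.lim = false  [A.off > 11]
31. n17.env = 17  [terminal]
32. n16.acc = "zp"  ["zp"]
33. n12.fin = -3  [-3]
34. n18.off = -8  [A₀.fin - 5]
35. n18.wid = "nv"  ["nv"]
36. n18.idx = -7  [-7]
37. n19.mk = true  [terminal]
38. n20.pre = "rp"  ["rp"]
39. n20.acc = false  [A.off > -8]
40. n21.ok = 7  [terminal]
41. n20.wid = 17  [b.ok + 10]
42. n18.fin = 8  [len(A.wid) + 6]
43. n11.acc = "rz"  ["rz"]
44. n1.cnt = 23  [(if S.idx then S.env else S.fin) + 23]
45. n1.idx = "q"  [if S.idx then C.env else "q"]
46. n0.fin = 30  [C.cnt + 7]
47. n0.env = 24  [C.cnt * -2 + 70]
48. n0.idx = true  [C.cnt > 22]

24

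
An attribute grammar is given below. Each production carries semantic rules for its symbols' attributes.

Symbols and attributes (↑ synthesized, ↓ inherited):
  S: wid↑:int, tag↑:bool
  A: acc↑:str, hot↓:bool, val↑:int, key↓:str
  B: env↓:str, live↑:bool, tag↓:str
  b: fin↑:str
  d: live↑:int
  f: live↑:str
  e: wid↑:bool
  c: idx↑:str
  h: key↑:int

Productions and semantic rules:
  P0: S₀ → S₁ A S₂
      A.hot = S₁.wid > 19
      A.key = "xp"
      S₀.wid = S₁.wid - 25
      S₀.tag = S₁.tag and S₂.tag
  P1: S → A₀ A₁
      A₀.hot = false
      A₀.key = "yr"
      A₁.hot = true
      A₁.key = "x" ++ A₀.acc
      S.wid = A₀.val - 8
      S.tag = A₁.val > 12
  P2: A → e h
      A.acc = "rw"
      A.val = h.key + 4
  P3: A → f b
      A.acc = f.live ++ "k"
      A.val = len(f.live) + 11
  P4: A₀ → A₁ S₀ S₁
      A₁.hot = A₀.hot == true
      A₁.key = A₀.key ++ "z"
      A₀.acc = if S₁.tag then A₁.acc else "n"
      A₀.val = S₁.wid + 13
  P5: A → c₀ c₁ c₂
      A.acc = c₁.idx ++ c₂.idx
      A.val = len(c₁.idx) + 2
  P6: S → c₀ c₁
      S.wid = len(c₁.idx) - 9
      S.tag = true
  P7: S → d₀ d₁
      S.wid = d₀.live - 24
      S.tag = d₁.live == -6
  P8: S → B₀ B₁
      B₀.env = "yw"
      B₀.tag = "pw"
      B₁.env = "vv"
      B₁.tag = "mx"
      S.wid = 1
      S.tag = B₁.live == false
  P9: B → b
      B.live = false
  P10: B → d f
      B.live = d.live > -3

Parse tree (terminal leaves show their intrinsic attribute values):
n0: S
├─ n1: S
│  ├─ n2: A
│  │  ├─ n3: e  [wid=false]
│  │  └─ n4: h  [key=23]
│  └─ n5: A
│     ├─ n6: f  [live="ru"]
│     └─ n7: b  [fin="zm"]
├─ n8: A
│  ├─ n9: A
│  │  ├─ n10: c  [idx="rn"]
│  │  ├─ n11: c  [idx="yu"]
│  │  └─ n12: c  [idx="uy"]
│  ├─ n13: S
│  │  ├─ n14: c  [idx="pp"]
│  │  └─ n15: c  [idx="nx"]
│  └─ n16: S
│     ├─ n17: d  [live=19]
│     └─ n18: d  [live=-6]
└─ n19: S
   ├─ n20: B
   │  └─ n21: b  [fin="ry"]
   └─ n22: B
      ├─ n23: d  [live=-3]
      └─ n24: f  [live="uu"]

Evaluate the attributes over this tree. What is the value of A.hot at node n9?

false

1. n2.hot = false  [false]
2. n2.key = "yr"  ["yr"]
3. n3.wid = false  [terminal]
4. n4.key = 23  [terminal]
5. n2.acc = "rw"  ["rw"]
6. n2.val = 27  [h.key + 4]
7. n5.hot = true  [true]
8. n5.key = "xrw"  ["x" ++ A₀.acc]
9. n6.live = "ru"  [terminal]
10. n7.fin = "zm"  [terminal]
11. n5.acc = "ruk"  [f.live ++ "k"]
12. n5.val = 13  [len(f.live) + 11]
13. n1.wid = 19  [A₀.val - 8]
14. n1.tag = true  [A₁.val > 12]
15. n8.hot = false  [S₁.wid > 19]
16. n8.key = "xp"  ["xp"]
17. n9.hot = false  [A₀.hot == true]
18. n9.key = "xpz"  [A₀.key ++ "z"]
19. n10.idx = "rn"  [terminal]
20. n11.idx = "yu"  [terminal]
21. n12.idx = "uy"  [terminal]
22. n9.acc = "yuuy"  [c₁.idx ++ c₂.idx]
23. n9.val = 4  [len(c₁.idx) + 2]
24. n14.idx = "pp"  [terminal]
25. n15.idx = "nx"  [terminal]
26. n13.wid = -7  [len(c₁.idx) - 9]
27. n13.tag = true  [true]
28. n17.live = 19  [terminal]
29. n18.live = -6  [terminal]
30. n16.wid = -5  [d₀.live - 24]
31. n16.tag = true  [d₁.live == -6]
32. n8.acc = "yuuy"  [if S₁.tag then A₁.acc else "n"]
33. n8.val = 8  [S₁.wid + 13]
34. n20.env = "yw"  ["yw"]
35. n20.tag = "pw"  ["pw"]
36. n21.fin = "ry"  [terminal]
37. n20.live = false  [false]
38. n22.env = "vv"  ["vv"]
39. n22.tag = "mx"  ["mx"]
40. n23.live = -3  [terminal]
41. n24.live = "uu"  [terminal]
42. n22.live = false  [d.live > -3]
43. n19.wid = 1  [1]
44. n19.tag = true  [B₁.live == false]
45. n0.wid = -6  [S₁.wid - 25]
46. n0.tag = true  [S₁.tag and S₂.tag]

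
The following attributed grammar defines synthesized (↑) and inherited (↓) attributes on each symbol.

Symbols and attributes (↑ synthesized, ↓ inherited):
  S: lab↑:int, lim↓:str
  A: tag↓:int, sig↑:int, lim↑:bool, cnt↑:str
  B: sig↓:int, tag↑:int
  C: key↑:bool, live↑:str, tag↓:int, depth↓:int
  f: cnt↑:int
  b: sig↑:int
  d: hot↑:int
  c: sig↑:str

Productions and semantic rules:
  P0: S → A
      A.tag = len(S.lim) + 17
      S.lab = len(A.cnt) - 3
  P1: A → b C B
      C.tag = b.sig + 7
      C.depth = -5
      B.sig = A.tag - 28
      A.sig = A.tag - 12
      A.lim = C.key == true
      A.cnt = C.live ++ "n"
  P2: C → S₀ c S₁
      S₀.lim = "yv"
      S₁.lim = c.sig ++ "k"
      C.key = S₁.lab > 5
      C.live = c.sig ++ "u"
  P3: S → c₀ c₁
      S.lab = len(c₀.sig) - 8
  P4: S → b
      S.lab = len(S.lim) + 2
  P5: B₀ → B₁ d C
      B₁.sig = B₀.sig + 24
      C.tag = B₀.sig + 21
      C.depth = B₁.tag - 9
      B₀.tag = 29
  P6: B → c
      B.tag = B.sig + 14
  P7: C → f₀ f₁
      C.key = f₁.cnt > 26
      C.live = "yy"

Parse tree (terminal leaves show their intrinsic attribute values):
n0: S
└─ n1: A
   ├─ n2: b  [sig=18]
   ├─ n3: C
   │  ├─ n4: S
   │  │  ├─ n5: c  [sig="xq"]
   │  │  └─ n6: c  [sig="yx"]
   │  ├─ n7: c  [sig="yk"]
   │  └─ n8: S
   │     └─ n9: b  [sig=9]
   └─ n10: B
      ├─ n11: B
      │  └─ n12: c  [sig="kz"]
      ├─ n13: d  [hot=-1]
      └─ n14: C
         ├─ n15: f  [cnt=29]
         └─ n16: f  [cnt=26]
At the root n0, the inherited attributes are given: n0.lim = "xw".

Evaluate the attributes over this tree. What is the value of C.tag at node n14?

1. n0.lim = "xw"  [given at root]
2. n1.tag = 19  [len(S.lim) + 17]
3. n2.sig = 18  [terminal]
4. n3.tag = 25  [b.sig + 7]
5. n3.depth = -5  [-5]
6. n4.lim = "yv"  ["yv"]
7. n5.sig = "xq"  [terminal]
8. n6.sig = "yx"  [terminal]
9. n4.lab = -6  [len(c₀.sig) - 8]
10. n7.sig = "yk"  [terminal]
11. n8.lim = "ykk"  [c.sig ++ "k"]
12. n9.sig = 9  [terminal]
13. n8.lab = 5  [len(S.lim) + 2]
14. n3.key = false  [S₁.lab > 5]
15. n3.live = "yku"  [c.sig ++ "u"]
16. n10.sig = -9  [A.tag - 28]
17. n11.sig = 15  [B₀.sig + 24]
18. n12.sig = "kz"  [terminal]
19. n11.tag = 29  [B.sig + 14]
20. n13.hot = -1  [terminal]
21. n14.tag = 12  [B₀.sig + 21]
22. n14.depth = 20  [B₁.tag - 9]
23. n15.cnt = 29  [terminal]
24. n16.cnt = 26  [terminal]
25. n14.key = false  [f₁.cnt > 26]
26. n14.live = "yy"  ["yy"]
27. n10.tag = 29  [29]
28. n1.sig = 7  [A.tag - 12]
29. n1.lim = false  [C.key == true]
30. n1.cnt = "ykun"  [C.live ++ "n"]
31. n0.lab = 1  [len(A.cnt) - 3]

12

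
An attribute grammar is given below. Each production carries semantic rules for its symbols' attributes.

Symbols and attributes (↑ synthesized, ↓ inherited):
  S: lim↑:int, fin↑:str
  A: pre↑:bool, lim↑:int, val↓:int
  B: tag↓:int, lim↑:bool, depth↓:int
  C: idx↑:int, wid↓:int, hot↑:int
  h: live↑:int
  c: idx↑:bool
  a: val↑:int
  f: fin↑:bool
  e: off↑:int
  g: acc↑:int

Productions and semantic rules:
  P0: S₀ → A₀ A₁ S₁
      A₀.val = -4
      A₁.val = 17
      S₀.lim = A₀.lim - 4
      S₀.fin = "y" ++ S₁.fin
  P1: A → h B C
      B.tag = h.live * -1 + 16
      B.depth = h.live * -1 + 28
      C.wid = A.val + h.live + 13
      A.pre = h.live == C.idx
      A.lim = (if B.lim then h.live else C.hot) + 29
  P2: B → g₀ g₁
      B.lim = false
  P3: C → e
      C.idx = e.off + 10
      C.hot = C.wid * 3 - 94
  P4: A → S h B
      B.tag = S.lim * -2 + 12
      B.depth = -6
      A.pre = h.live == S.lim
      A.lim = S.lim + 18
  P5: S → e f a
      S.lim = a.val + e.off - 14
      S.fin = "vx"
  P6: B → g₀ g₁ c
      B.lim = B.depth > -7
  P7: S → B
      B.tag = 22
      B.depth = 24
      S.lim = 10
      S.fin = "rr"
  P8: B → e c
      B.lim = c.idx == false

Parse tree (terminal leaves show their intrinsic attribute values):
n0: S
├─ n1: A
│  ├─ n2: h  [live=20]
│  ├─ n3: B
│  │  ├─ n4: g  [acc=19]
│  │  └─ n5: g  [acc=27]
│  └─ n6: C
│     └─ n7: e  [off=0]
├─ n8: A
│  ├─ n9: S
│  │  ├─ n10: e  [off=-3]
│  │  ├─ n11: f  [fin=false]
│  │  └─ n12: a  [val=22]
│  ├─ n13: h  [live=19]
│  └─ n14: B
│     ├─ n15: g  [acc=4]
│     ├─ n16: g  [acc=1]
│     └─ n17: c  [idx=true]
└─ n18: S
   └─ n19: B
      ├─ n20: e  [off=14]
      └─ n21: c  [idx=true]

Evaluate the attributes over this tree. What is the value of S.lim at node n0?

18

1. n1.val = -4  [-4]
2. n2.live = 20  [terminal]
3. n3.tag = -4  [h.live * -1 + 16]
4. n3.depth = 8  [h.live * -1 + 28]
5. n4.acc = 19  [terminal]
6. n5.acc = 27  [terminal]
7. n3.lim = false  [false]
8. n6.wid = 29  [A.val + h.live + 13]
9. n7.off = 0  [terminal]
10. n6.idx = 10  [e.off + 10]
11. n6.hot = -7  [C.wid * 3 - 94]
12. n1.pre = false  [h.live == C.idx]
13. n1.lim = 22  [(if B.lim then h.live else C.hot) + 29]
14. n8.val = 17  [17]
15. n10.off = -3  [terminal]
16. n11.fin = false  [terminal]
17. n12.val = 22  [terminal]
18. n9.lim = 5  [a.val + e.off - 14]
19. n9.fin = "vx"  ["vx"]
20. n13.live = 19  [terminal]
21. n14.tag = 2  [S.lim * -2 + 12]
22. n14.depth = -6  [-6]
23. n15.acc = 4  [terminal]
24. n16.acc = 1  [terminal]
25. n17.idx = true  [terminal]
26. n14.lim = true  [B.depth > -7]
27. n8.pre = false  [h.live == S.lim]
28. n8.lim = 23  [S.lim + 18]
29. n19.tag = 22  [22]
30. n19.depth = 24  [24]
31. n20.off = 14  [terminal]
32. n21.idx = true  [terminal]
33. n19.lim = false  [c.idx == false]
34. n18.lim = 10  [10]
35. n18.fin = "rr"  ["rr"]
36. n0.lim = 18  [A₀.lim - 4]
37. n0.fin = "yrr"  ["y" ++ S₁.fin]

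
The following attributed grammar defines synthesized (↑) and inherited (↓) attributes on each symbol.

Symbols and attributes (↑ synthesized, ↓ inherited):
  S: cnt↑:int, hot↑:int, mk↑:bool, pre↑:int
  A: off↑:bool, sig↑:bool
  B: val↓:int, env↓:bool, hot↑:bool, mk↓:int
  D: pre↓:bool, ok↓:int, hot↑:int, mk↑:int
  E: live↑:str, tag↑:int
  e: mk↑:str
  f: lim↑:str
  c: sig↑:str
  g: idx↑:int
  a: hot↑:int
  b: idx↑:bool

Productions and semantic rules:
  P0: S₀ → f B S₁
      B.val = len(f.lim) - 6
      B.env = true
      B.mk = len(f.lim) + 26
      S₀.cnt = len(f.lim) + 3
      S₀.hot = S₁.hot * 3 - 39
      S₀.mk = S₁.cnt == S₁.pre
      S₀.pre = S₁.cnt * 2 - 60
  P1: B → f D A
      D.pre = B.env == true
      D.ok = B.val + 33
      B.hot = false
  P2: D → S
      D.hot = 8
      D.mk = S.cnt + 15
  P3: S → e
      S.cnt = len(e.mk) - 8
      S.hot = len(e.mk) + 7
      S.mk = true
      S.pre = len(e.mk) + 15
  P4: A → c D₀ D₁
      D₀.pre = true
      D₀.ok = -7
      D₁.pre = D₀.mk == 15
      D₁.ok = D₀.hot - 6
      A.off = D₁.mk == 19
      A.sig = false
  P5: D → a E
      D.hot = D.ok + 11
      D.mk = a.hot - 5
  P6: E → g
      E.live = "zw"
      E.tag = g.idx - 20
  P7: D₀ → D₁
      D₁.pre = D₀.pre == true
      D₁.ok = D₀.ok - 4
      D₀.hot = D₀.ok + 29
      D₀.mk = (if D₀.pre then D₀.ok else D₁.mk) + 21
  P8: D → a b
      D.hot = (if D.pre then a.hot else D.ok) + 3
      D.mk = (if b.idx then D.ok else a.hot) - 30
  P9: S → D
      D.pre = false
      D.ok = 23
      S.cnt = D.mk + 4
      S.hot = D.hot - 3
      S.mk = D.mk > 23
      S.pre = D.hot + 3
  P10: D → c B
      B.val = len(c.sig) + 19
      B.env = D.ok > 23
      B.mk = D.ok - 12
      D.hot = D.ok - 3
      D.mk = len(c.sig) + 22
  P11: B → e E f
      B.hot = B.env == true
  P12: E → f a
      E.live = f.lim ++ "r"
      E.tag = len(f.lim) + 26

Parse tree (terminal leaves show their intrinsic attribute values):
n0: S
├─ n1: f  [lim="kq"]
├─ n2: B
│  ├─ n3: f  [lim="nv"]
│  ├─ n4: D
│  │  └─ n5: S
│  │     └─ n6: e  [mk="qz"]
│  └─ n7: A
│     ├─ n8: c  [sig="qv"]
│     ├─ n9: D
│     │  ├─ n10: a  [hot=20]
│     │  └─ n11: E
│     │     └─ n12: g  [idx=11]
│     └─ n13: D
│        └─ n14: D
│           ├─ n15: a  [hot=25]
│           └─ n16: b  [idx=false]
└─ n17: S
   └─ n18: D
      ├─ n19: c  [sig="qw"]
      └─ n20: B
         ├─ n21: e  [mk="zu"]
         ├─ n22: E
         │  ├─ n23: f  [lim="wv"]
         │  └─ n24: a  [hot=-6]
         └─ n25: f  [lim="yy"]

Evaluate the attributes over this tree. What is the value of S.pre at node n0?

1. n1.lim = "kq"  [terminal]
2. n2.val = -4  [len(f.lim) - 6]
3. n2.env = true  [true]
4. n2.mk = 28  [len(f.lim) + 26]
5. n3.lim = "nv"  [terminal]
6. n4.pre = true  [B.env == true]
7. n4.ok = 29  [B.val + 33]
8. n6.mk = "qz"  [terminal]
9. n5.cnt = -6  [len(e.mk) - 8]
10. n5.hot = 9  [len(e.mk) + 7]
11. n5.mk = true  [true]
12. n5.pre = 17  [len(e.mk) + 15]
13. n4.hot = 8  [8]
14. n4.mk = 9  [S.cnt + 15]
15. n8.sig = "qv"  [terminal]
16. n9.pre = true  [true]
17. n9.ok = -7  [-7]
18. n10.hot = 20  [terminal]
19. n12.idx = 11  [terminal]
20. n11.live = "zw"  ["zw"]
21. n11.tag = -9  [g.idx - 20]
22. n9.hot = 4  [D.ok + 11]
23. n9.mk = 15  [a.hot - 5]
24. n13.pre = true  [D₀.mk == 15]
25. n13.ok = -2  [D₀.hot - 6]
26. n14.pre = true  [D₀.pre == true]
27. n14.ok = -6  [D₀.ok - 4]
28. n15.hot = 25  [terminal]
29. n16.idx = false  [terminal]
30. n14.hot = 28  [(if D.pre then a.hot else D.ok) + 3]
31. n14.mk = -5  [(if b.idx then D.ok else a.hot) - 30]
32. n13.hot = 27  [D₀.ok + 29]
33. n13.mk = 19  [(if D₀.pre then D₀.ok else D₁.mk) + 21]
34. n7.off = true  [D₁.mk == 19]
35. n7.sig = false  [false]
36. n2.hot = false  [false]
37. n18.pre = false  [false]
38. n18.ok = 23  [23]
39. n19.sig = "qw"  [terminal]
40. n20.val = 21  [len(c.sig) + 19]
41. n20.env = false  [D.ok > 23]
42. n20.mk = 11  [D.ok - 12]
43. n21.mk = "zu"  [terminal]
44. n23.lim = "wv"  [terminal]
45. n24.hot = -6  [terminal]
46. n22.live = "wvr"  [f.lim ++ "r"]
47. n22.tag = 28  [len(f.lim) + 26]
48. n25.lim = "yy"  [terminal]
49. n20.hot = false  [B.env == true]
50. n18.hot = 20  [D.ok - 3]
51. n18.mk = 24  [len(c.sig) + 22]
52. n17.cnt = 28  [D.mk + 4]
53. n17.hot = 17  [D.hot - 3]
54. n17.mk = true  [D.mk > 23]
55. n17.pre = 23  [D.hot + 3]
56. n0.cnt = 5  [len(f.lim) + 3]
57. n0.hot = 12  [S₁.hot * 3 - 39]
58. n0.mk = false  [S₁.cnt == S₁.pre]
59. n0.pre = -4  [S₁.cnt * 2 - 60]

-4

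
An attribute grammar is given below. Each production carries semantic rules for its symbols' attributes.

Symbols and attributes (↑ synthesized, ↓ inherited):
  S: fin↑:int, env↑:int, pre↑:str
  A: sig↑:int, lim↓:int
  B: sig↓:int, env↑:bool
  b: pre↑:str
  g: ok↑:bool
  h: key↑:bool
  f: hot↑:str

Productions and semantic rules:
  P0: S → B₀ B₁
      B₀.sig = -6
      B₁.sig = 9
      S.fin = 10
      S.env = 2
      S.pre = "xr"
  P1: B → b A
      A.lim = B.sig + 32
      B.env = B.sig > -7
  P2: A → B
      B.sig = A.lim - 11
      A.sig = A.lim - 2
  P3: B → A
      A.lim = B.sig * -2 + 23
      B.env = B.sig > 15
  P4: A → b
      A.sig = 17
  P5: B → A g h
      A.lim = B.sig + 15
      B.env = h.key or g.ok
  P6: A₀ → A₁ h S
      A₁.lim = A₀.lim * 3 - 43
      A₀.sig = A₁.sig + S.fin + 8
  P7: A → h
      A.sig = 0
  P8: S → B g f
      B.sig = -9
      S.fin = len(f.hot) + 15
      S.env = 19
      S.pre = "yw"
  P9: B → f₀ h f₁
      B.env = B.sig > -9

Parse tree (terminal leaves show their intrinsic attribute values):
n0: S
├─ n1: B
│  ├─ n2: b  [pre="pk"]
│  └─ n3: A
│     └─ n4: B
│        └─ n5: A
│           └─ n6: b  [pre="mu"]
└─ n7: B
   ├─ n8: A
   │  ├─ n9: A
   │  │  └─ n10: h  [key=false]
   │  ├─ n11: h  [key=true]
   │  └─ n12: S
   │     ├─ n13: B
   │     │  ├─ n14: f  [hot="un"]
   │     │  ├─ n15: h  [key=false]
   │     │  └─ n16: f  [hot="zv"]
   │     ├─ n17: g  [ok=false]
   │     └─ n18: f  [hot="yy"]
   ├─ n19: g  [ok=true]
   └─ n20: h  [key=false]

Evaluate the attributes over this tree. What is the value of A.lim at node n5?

1. n1.sig = -6  [-6]
2. n2.pre = "pk"  [terminal]
3. n3.lim = 26  [B.sig + 32]
4. n4.sig = 15  [A.lim - 11]
5. n5.lim = -7  [B.sig * -2 + 23]
6. n6.pre = "mu"  [terminal]
7. n5.sig = 17  [17]
8. n4.env = false  [B.sig > 15]
9. n3.sig = 24  [A.lim - 2]
10. n1.env = true  [B.sig > -7]
11. n7.sig = 9  [9]
12. n8.lim = 24  [B.sig + 15]
13. n9.lim = 29  [A₀.lim * 3 - 43]
14. n10.key = false  [terminal]
15. n9.sig = 0  [0]
16. n11.key = true  [terminal]
17. n13.sig = -9  [-9]
18. n14.hot = "un"  [terminal]
19. n15.key = false  [terminal]
20. n16.hot = "zv"  [terminal]
21. n13.env = false  [B.sig > -9]
22. n17.ok = false  [terminal]
23. n18.hot = "yy"  [terminal]
24. n12.fin = 17  [len(f.hot) + 15]
25. n12.env = 19  [19]
26. n12.pre = "yw"  ["yw"]
27. n8.sig = 25  [A₁.sig + S.fin + 8]
28. n19.ok = true  [terminal]
29. n20.key = false  [terminal]
30. n7.env = true  [h.key or g.ok]
31. n0.fin = 10  [10]
32. n0.env = 2  [2]
33. n0.pre = "xr"  ["xr"]

-7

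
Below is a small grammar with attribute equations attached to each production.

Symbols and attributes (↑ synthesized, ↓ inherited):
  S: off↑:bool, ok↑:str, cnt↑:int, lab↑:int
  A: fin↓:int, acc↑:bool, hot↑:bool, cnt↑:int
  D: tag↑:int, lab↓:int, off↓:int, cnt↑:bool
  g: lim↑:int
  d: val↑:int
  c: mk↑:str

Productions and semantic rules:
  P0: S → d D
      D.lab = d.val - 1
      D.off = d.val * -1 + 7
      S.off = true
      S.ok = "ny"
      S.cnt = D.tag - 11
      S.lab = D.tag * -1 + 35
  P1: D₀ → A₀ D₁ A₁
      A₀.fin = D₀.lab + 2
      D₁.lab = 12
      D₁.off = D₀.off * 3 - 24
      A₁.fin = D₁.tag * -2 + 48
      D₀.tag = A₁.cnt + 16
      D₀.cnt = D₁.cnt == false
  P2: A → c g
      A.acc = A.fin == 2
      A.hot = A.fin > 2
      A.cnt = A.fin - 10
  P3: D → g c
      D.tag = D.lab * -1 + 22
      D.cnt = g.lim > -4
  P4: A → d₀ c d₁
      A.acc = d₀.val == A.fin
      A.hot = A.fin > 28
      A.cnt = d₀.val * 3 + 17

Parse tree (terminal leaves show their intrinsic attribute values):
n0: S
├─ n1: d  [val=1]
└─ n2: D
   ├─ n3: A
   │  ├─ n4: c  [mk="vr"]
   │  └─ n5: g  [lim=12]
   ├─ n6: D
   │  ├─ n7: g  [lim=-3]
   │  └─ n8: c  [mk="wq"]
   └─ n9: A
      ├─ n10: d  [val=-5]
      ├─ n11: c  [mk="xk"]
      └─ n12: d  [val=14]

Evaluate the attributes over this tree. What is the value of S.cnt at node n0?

7

1. n1.val = 1  [terminal]
2. n2.lab = 0  [d.val - 1]
3. n2.off = 6  [d.val * -1 + 7]
4. n3.fin = 2  [D₀.lab + 2]
5. n4.mk = "vr"  [terminal]
6. n5.lim = 12  [terminal]
7. n3.acc = true  [A.fin == 2]
8. n3.hot = false  [A.fin > 2]
9. n3.cnt = -8  [A.fin - 10]
10. n6.lab = 12  [12]
11. n6.off = -6  [D₀.off * 3 - 24]
12. n7.lim = -3  [terminal]
13. n8.mk = "wq"  [terminal]
14. n6.tag = 10  [D.lab * -1 + 22]
15. n6.cnt = true  [g.lim > -4]
16. n9.fin = 28  [D₁.tag * -2 + 48]
17. n10.val = -5  [terminal]
18. n11.mk = "xk"  [terminal]
19. n12.val = 14  [terminal]
20. n9.acc = false  [d₀.val == A.fin]
21. n9.hot = false  [A.fin > 28]
22. n9.cnt = 2  [d₀.val * 3 + 17]
23. n2.tag = 18  [A₁.cnt + 16]
24. n2.cnt = false  [D₁.cnt == false]
25. n0.off = true  [true]
26. n0.ok = "ny"  ["ny"]
27. n0.cnt = 7  [D.tag - 11]
28. n0.lab = 17  [D.tag * -1 + 35]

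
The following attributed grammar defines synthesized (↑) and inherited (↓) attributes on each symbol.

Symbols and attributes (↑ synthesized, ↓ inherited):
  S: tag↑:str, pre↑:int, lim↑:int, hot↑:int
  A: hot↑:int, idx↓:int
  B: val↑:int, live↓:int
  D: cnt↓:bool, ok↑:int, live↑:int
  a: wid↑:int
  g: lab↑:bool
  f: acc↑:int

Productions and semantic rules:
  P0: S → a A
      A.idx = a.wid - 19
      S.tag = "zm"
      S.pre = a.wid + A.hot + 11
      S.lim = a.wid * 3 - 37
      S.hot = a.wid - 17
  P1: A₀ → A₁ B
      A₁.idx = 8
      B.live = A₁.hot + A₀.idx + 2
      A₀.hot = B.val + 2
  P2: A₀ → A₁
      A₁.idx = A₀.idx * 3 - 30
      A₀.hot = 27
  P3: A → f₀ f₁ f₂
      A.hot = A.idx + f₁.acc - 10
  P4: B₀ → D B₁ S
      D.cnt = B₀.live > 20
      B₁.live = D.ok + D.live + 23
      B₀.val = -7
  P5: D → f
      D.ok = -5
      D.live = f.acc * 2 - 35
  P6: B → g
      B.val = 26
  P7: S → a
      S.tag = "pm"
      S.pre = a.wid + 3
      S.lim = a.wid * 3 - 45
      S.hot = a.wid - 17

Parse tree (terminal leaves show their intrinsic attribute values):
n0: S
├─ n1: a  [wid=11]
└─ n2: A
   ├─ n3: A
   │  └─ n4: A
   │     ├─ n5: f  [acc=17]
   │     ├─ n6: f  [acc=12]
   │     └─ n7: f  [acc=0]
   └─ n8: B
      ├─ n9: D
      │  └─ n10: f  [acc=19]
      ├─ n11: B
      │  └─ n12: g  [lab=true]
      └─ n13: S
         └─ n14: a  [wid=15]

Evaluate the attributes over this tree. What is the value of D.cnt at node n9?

1. n1.wid = 11  [terminal]
2. n2.idx = -8  [a.wid - 19]
3. n3.idx = 8  [8]
4. n4.idx = -6  [A₀.idx * 3 - 30]
5. n5.acc = 17  [terminal]
6. n6.acc = 12  [terminal]
7. n7.acc = 0  [terminal]
8. n4.hot = -4  [A.idx + f₁.acc - 10]
9. n3.hot = 27  [27]
10. n8.live = 21  [A₁.hot + A₀.idx + 2]
11. n9.cnt = true  [B₀.live > 20]
12. n10.acc = 19  [terminal]
13. n9.ok = -5  [-5]
14. n9.live = 3  [f.acc * 2 - 35]
15. n11.live = 21  [D.ok + D.live + 23]
16. n12.lab = true  [terminal]
17. n11.val = 26  [26]
18. n14.wid = 15  [terminal]
19. n13.tag = "pm"  ["pm"]
20. n13.pre = 18  [a.wid + 3]
21. n13.lim = 0  [a.wid * 3 - 45]
22. n13.hot = -2  [a.wid - 17]
23. n8.val = -7  [-7]
24. n2.hot = -5  [B.val + 2]
25. n0.tag = "zm"  ["zm"]
26. n0.pre = 17  [a.wid + A.hot + 11]
27. n0.lim = -4  [a.wid * 3 - 37]
28. n0.hot = -6  [a.wid - 17]

true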